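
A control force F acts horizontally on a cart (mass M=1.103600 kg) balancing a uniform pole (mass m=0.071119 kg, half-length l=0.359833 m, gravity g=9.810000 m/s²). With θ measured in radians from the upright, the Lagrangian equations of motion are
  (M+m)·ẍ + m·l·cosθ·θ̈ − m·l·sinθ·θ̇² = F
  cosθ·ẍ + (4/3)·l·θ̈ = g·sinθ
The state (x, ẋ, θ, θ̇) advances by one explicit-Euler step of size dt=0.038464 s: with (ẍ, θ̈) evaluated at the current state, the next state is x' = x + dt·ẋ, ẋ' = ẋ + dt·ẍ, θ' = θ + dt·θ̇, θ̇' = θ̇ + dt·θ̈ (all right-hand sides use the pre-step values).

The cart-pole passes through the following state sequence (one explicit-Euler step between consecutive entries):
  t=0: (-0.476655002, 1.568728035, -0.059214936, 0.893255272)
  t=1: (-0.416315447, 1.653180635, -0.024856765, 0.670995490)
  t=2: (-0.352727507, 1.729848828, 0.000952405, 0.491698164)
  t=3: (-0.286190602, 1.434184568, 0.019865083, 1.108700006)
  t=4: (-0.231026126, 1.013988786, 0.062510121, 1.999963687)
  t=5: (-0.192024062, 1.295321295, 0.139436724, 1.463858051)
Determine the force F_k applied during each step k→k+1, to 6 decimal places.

F_0 = 2.432838 N
F_1 = 2.222536 N
F_2 = -8.619306 N
F_3 = -12.240854 N
F_4 = 8.229722 N

step 0→1:
  ẍ = (ẋ'−ẋ)/dt = (1.653180635−1.568728035)/0.038464 = 2.195627
  θ̈ = (θ̇'−θ̇)/dt = (0.670995490−0.893255272)/0.038464 = -5.778385
  sinθ=-0.059180, cosθ=0.998247
  F = (M+m)·ẍ + m·l·cosθ·θ̈ − m·l·sinθ·θ̇² = 2.579245 + -0.147615 − -0.001208 = 2.432838
step 1→2:
  ẍ = (ẋ'−ẋ)/dt = (1.729848828−1.653180635)/0.038464 = 1.993245
  θ̈ = (θ̇'−θ̇)/dt = (0.491698164−0.670995490)/0.038464 = -4.661432
  sinθ=-0.024854, cosθ=0.999691
  F = (M+m)·ẍ + m·l·cosθ·θ̈ − m·l·sinθ·θ̇² = 2.341503 + -0.119254 − -0.000286 = 2.222536
step 2→3:
  ẍ = (ẋ'−ẋ)/dt = (1.434184568−1.729848828)/0.038464 = -7.686779
  θ̈ = (θ̇'−θ̇)/dt = (1.108700006−0.491698164)/0.038464 = 16.041021
  sinθ=0.000952, cosθ=1.000000
  F = (M+m)·ẍ + m·l·cosθ·θ̈ − m·l·sinθ·θ̇² = -9.029805 + 0.410505 − 0.000006 = -8.619306
step 3→4:
  ẍ = (ẋ'−ẋ)/dt = (1.013988786−1.434184568)/0.038464 = -10.924391
  θ̈ = (θ̇'−θ̇)/dt = (1.999963687−1.108700006)/0.038464 = 23.171373
  sinθ=0.019864, cosθ=0.999803
  F = (M+m)·ẍ + m·l·cosθ·θ̈ − m·l·sinθ·θ̇² = -12.833090 + 0.592861 − 0.000625 = -12.240854
step 4→5:
  ẍ = (ẋ'−ẋ)/dt = (1.295321295−1.013988786)/0.038464 = 7.314177
  θ̈ = (θ̇'−θ̇)/dt = (1.463858051−1.999963687)/0.038464 = -13.937855
  sinθ=0.062469, cosθ=0.998047
  F = (M+m)·ẍ + m·l·cosθ·θ̈ − m·l·sinθ·θ̇² = 8.592103 + -0.355986 − 0.006394 = 8.229722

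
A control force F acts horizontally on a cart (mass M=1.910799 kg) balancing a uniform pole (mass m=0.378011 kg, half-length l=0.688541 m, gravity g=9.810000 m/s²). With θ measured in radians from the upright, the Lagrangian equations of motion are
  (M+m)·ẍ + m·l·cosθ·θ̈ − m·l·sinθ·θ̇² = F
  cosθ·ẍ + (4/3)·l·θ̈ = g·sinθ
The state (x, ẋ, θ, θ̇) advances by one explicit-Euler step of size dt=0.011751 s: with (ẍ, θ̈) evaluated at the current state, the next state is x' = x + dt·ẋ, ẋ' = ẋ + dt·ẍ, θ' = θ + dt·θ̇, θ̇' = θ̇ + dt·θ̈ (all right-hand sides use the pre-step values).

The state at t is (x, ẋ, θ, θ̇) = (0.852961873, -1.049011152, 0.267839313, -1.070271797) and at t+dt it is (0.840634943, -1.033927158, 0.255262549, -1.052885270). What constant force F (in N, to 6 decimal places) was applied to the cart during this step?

F = 3.230462 N

ẍ = (ẋ'−ẋ)/dt = (-1.033927158−-1.049011152)/0.011751 = 1.283635
θ̈ = (θ̇'−θ̇)/dt = (-1.052885270−-1.070271797)/0.011751 = 1.479579
sinθ=0.264648, cosθ=0.964345
F = (M+m)·ẍ + m·l·cosθ·θ̈ − m·l·sinθ·θ̇² = 2.937996 + 0.371368 − 0.078903 = 3.230462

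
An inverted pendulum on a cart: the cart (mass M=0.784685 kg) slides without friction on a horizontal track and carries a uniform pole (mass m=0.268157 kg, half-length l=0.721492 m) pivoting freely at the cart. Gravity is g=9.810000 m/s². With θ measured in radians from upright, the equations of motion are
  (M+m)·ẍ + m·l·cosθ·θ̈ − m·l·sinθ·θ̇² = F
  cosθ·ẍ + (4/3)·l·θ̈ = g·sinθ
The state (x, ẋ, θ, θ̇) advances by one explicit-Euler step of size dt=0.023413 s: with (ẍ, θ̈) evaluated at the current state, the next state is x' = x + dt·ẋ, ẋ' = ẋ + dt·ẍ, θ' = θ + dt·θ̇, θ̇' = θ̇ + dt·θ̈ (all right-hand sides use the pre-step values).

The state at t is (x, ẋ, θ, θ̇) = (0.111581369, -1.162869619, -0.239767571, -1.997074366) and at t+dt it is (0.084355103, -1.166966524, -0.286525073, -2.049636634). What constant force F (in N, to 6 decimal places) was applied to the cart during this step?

F = -0.422909 N

ẍ = (ẋ'−ẋ)/dt = (-1.166966524−-1.162869619)/0.023413 = -0.174984
θ̈ = (θ̇'−θ̇)/dt = (-2.049636634−-1.997074366)/0.023413 = -2.245004
sinθ=-0.237477, cosθ=0.971393
F = (M+m)·ẍ + m·l·cosθ·θ̈ − m·l·sinθ·θ̇² = -0.184231 + -0.421923 − -0.183244 = -0.422909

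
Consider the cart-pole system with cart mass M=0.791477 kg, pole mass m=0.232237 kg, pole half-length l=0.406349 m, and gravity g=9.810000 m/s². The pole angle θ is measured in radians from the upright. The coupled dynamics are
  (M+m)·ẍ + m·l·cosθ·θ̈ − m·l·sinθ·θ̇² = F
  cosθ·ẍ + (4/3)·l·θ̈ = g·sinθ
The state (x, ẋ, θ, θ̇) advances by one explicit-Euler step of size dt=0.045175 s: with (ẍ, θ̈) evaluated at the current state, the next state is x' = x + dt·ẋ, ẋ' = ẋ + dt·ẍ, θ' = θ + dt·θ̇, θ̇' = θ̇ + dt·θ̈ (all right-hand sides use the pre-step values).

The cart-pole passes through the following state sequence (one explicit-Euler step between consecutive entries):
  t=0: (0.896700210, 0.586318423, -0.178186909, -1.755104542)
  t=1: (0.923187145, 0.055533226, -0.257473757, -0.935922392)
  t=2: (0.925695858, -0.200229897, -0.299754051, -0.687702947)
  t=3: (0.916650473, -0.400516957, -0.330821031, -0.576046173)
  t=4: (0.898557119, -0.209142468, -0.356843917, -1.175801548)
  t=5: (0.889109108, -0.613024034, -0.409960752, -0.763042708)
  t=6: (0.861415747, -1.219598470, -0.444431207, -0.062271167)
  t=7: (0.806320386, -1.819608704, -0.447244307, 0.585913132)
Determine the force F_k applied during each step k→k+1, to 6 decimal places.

step 0→1:
  ẍ = (ẋ'−ẋ)/dt = (0.055533226−0.586318423)/0.045175 = -11.749534
  θ̈ = (θ̇'−θ̇)/dt = (-0.935922392−-1.755104542)/0.045175 = 18.133528
  sinθ=-0.177245, cosθ=0.984167
  F = (M+m)·ẍ + m·l·cosθ·θ̈ − m·l·sinθ·θ̇² = -12.028162 + 1.684153 − -0.051524 = -10.292485
step 1→2:
  ẍ = (ẋ'−ẋ)/dt = (-0.200229897−0.055533226)/0.045175 = -5.661608
  θ̈ = (θ̇'−θ̇)/dt = (-0.687702947−-0.935922392)/0.045175 = 5.494620
  sinθ=-0.254638, cosθ=0.967036
  F = (M+m)·ẍ + m·l·cosθ·θ̈ − m·l·sinθ·θ̇² = -5.795867 + 0.501431 − -0.021049 = -5.273387
step 2→3:
  ẍ = (ẋ'−ẋ)/dt = (-0.400516957−-0.200229897)/0.045175 = -4.433582
  θ̈ = (θ̇'−θ̇)/dt = (-0.576046173−-0.687702947)/0.045175 = 2.471650
  sinθ=-0.295285, cosθ=0.955409
  F = (M+m)·ẍ + m·l·cosθ·θ̈ − m·l·sinθ·θ̇² = -4.538720 + 0.222847 − -0.013179 = -4.302694
step 3→4:
  ẍ = (ẋ'−ẋ)/dt = (-0.209142468−-0.400516957)/0.045175 = 4.236292
  θ̈ = (θ̇'−θ̇)/dt = (-1.175801548−-0.576046173)/0.045175 = -13.276267
  sinθ=-0.324820, cosθ=0.945776
  F = (M+m)·ẍ + m·l·cosθ·θ̈ − m·l·sinθ·θ̇² = 4.336751 + -1.184936 − -0.010172 = 3.161987
step 4→5:
  ẍ = (ẋ'−ẋ)/dt = (-0.613024034−-0.209142468)/0.045175 = -8.940378
  θ̈ = (θ̇'−θ̇)/dt = (-0.763042708−-1.175801548)/0.045175 = 9.136886
  sinθ=-0.349319, cosθ=0.937004
  F = (M+m)·ẍ + m·l·cosθ·θ̈ − m·l·sinθ·θ̇² = -9.152390 + 0.807924 − -0.045574 = -8.298892
step 5→6:
  ẍ = (ẋ'−ẋ)/dt = (-1.219598470−-0.613024034)/0.045175 = -13.427215
  θ̈ = (θ̇'−θ̇)/dt = (-0.062271167−-0.763042708)/0.045175 = 15.512375
  sinθ=-0.398573, cosθ=0.917136
  F = (M+m)·ẍ + m·l·cosθ·θ̈ − m·l·sinθ·θ̇² = -13.745628 + 1.342588 − -0.021900 = -12.381140
step 6→7:
  ẍ = (ẋ'−ẋ)/dt = (-1.819608704−-1.219598470)/0.045175 = -13.281909
  θ̈ = (θ̇'−θ̇)/dt = (0.585913132−-0.062271167)/0.045175 = 14.348297
  sinθ=-0.429944, cosθ=0.902855
  F = (M+m)·ẍ + m·l·cosθ·θ̈ − m·l·sinθ·θ̇² = -13.596876 + 1.222501 − -0.000157 = -12.374218

F_0 = -10.292485 N
F_1 = -5.273387 N
F_2 = -4.302694 N
F_3 = 3.161987 N
F_4 = -8.298892 N
F_5 = -12.381140 N
F_6 = -12.374218 N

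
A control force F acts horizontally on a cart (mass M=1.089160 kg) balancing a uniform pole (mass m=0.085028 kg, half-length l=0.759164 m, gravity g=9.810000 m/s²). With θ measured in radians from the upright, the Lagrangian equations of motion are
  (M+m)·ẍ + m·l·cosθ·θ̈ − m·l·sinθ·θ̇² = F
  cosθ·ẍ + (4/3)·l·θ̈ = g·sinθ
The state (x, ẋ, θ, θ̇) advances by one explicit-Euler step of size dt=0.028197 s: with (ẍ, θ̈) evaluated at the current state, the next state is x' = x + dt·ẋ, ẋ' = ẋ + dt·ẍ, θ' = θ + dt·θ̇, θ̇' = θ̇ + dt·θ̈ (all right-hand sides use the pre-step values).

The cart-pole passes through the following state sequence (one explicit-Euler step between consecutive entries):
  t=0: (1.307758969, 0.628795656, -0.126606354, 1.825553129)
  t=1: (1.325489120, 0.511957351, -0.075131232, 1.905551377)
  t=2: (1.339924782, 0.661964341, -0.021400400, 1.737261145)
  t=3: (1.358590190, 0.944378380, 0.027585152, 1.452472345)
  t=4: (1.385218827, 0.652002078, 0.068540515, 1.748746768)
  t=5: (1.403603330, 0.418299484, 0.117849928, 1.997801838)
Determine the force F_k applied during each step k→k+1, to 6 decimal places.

step 0→1:
  ẍ = (ẋ'−ẋ)/dt = (0.511957351−0.628795656)/0.028197 = -4.143643
  θ̈ = (θ̇'−θ̇)/dt = (1.905551377−1.825553129)/0.028197 = 2.837119
  sinθ=-0.126268, cosθ=0.991996
  F = (M+m)·ẍ + m·l·cosθ·θ̈ − m·l·sinθ·θ̇² = -4.865416 + 0.181671 − -0.027163 = -4.656582
step 1→2:
  ẍ = (ẋ'−ẋ)/dt = (0.661964341−0.511957351)/0.028197 = 5.319963
  θ̈ = (θ̇'−θ̇)/dt = (1.737261145−1.905551377)/0.028197 = -5.968374
  sinθ=-0.075061, cosθ=0.997179
  F = (M+m)·ẍ + m·l·cosθ·θ̈ − m·l·sinθ·θ̇² = 6.246636 + -0.384173 − -0.017593 = 5.880057
step 2→3:
  ẍ = (ẋ'−ẋ)/dt = (0.944378380−0.661964341)/0.028197 = 10.015748
  θ̈ = (θ̇'−θ̇)/dt = (1.452472345−1.737261145)/0.028197 = -10.099968
  sinθ=-0.021399, cosθ=0.999771
  F = (M+m)·ẍ + m·l·cosθ·θ̈ − m·l·sinθ·θ̇² = 11.760371 + -0.651806 − -0.004169 = 11.112734
step 3→4:
  ẍ = (ẋ'−ẋ)/dt = (0.652002078−0.944378380)/0.028197 = -10.369057
  θ̈ = (θ̇'−θ̇)/dt = (1.748746768−1.452472345)/0.028197 = 10.507303
  sinθ=0.027582, cosθ=0.999620
  F = (M+m)·ẍ + m·l·cosθ·θ̈ − m·l·sinθ·θ̇² = -12.175222 + 0.677990 − 0.003756 = -11.500988
step 4→5:
  ẍ = (ẋ'−ẋ)/dt = (0.418299484−0.652002078)/0.028197 = -8.288208
  θ̈ = (θ̇'−θ̇)/dt = (1.997801838−1.748746768)/0.028197 = 8.832680
  sinθ=0.068487, cosθ=0.997652
  F = (M+m)·ẍ + m·l·cosθ·θ̈ − m·l·sinθ·θ̇² = -9.731914 + 0.568813 − 0.013519 = -9.176621

F_0 = -4.656582 N
F_1 = 5.880057 N
F_2 = 11.112734 N
F_3 = -11.500988 N
F_4 = -9.176621 N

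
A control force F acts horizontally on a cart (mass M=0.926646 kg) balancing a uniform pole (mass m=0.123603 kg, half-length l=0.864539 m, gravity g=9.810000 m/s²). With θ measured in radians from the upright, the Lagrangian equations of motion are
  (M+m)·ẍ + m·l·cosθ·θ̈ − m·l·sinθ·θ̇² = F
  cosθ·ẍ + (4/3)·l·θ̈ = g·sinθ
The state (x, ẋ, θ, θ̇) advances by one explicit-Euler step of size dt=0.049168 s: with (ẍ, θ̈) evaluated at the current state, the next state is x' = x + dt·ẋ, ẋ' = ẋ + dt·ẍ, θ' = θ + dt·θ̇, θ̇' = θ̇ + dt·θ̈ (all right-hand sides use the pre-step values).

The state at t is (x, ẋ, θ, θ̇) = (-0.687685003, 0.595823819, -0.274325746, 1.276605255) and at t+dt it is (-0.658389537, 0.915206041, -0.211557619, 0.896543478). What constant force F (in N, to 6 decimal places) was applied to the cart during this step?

ẍ = (ẋ'−ẋ)/dt = (0.915206041−0.595823819)/0.049168 = 6.495733
θ̈ = (θ̇'−θ̇)/dt = (0.896543478−1.276605255)/0.049168 = -7.729860
sinθ=-0.270898, cosθ=0.962608
F = (M+m)·ẍ + m·l·cosθ·θ̈ − m·l·sinθ·θ̇² = 6.822138 + -0.795124 − -0.047177 = 6.074191

F = 6.074191 N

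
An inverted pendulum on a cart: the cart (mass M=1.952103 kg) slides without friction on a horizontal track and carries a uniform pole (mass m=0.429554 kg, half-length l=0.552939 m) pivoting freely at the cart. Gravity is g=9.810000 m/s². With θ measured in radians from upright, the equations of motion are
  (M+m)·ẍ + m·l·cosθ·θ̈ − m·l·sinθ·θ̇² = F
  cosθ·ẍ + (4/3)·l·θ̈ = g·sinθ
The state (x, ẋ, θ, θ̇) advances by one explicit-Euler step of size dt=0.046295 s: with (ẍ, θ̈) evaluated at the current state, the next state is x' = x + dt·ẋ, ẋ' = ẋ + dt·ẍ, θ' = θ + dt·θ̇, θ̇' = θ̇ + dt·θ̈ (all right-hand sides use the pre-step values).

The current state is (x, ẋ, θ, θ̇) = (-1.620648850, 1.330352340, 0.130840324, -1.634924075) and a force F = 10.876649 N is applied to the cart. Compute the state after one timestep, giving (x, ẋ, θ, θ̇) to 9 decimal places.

sinθ=0.130467330, cosθ=0.991452609
temp = (F + m·l·θ̇²·sinθ)/(M+m) = (10.876649 + 0.082830817)/2.381657 = 4.601619720
θ̈ = (g·sinθ − cosθ·temp)/(l·(4/3 − m·cos²θ/(M+m))) = -5.134998750
ẍ = temp − m·l·θ̈·cosθ/(M+m) = 5.109344168
Euler: x'=-1.620648850+0.046295·1.330352340=-1.559060188, ẋ'=1.330352340+0.046295·5.109344168=1.566889428
       θ'=0.130840324+0.046295·-1.634924075=0.055151514, θ̇'=-1.634924075+0.046295·-5.134998750=-1.872648842

(-1.559060188, 1.566889428, 0.055151514, -1.872648842)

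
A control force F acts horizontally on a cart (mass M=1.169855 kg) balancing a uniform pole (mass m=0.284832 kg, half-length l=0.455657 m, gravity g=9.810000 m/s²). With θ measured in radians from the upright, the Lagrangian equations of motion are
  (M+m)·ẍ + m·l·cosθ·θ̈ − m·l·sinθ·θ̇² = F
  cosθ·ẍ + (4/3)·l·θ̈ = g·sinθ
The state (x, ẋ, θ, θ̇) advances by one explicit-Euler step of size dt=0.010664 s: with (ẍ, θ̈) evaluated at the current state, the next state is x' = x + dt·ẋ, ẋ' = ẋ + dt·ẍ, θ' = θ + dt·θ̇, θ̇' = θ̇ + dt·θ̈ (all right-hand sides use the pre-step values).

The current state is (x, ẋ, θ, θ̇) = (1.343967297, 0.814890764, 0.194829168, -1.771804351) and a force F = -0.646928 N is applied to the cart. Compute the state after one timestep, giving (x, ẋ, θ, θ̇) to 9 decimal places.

sinθ=0.193598938, cosθ=0.981080757
temp = (F + m·l·θ̇²·sinθ)/(M+m) = (-0.646928 + 0.078878987)/1.454687 = -0.390495696
θ̈ = (g·sinθ − cosθ·temp)/(l·(4/3 − m·cos²θ/(M+m))) = 4.375033316
ẍ = temp − m·l·θ̈·cosθ/(M+m) = -0.773446857
Euler: x'=1.343967297+0.010664·0.814890764=1.352657292, ẋ'=0.814890764+0.010664·-0.773446857=0.806642727
       θ'=0.194829168+0.010664·-1.771804351=0.175934646, θ̇'=-1.771804351+0.010664·4.375033316=-1.725148996

(1.352657292, 0.806642727, 0.175934646, -1.725148996)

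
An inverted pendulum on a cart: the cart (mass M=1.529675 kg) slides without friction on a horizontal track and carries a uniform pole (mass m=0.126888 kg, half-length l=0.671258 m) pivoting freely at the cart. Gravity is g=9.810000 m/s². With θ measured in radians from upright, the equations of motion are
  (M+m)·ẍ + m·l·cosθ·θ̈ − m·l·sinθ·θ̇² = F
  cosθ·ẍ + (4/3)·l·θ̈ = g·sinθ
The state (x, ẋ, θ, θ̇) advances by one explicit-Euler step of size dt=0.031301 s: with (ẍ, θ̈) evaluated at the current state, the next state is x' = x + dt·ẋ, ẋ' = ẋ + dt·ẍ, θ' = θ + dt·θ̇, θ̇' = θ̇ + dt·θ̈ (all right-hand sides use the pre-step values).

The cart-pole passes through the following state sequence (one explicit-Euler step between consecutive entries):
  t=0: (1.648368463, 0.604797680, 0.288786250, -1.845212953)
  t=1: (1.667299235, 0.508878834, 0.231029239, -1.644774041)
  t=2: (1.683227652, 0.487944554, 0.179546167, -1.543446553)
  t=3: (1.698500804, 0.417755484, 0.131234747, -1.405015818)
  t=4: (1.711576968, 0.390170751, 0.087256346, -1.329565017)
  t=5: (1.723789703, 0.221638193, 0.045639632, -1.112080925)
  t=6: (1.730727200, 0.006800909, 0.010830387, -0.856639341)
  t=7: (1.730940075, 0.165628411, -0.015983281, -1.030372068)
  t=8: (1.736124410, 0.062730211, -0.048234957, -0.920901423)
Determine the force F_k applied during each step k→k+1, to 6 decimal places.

F_0 = -4.636127 N
F_1 = -0.892279 N
F_2 = -3.380262 N
F_3 = -1.278340 N
F_4 = -8.342924 N
F_5 = -10.680408 N
F_6 = 7.932329 N
F_7 = -5.146455 N

step 0→1:
  ẍ = (ẋ'−ẋ)/dt = (0.508878834−0.604797680)/0.031301 = -3.064402
  θ̈ = (θ̇'−θ̇)/dt = (-1.644774041−-1.845212953)/0.031301 = 6.403595
  sinθ=0.284789, cosθ=0.958590
  F = (M+m)·ẍ + m·l·cosθ·θ̈ − m·l·sinθ·θ̇² = -5.076375 + 0.522838 − 0.082590 = -4.636127
step 1→2:
  ẍ = (ẋ'−ẋ)/dt = (0.487944554−0.508878834)/0.031301 = -0.668805
  θ̈ = (θ̇'−θ̇)/dt = (-1.543446553−-1.644774041)/0.031301 = 3.237197
  sinθ=0.228980, cosθ=0.973431
  F = (M+m)·ẍ + m·l·cosθ·θ̈ − m·l·sinθ·θ̇² = -1.107918 + 0.268401 − 0.052762 = -0.892279
step 2→3:
  ẍ = (ẋ'−ẋ)/dt = (0.417755484−0.487944554)/0.031301 = -2.242391
  θ̈ = (θ̇'−θ̇)/dt = (-1.405015818−-1.543446553)/0.031301 = 4.422566
  sinθ=0.178583, cosθ=0.983925
  F = (M+m)·ẍ + m·l·cosθ·θ̈ − m·l·sinθ·θ̇² = -3.714661 + 0.370635 − 0.036235 = -3.380262
step 3→4:
  ẍ = (ẋ'−ẋ)/dt = (0.390170751−0.417755484)/0.031301 = -0.881273
  θ̈ = (θ̇'−θ̇)/dt = (-1.329565017−-1.405015818)/0.031301 = 2.410492
  sinθ=0.130858, cosθ=0.991401
  F = (M+m)·ẍ + m·l·cosθ·θ̈ − m·l·sinθ·θ̇² = -1.459885 + 0.203547 − 0.022003 = -1.278340
step 4→5:
  ẍ = (ẋ'−ẋ)/dt = (0.221638193−0.390170751)/0.031301 = -5.384255
  θ̈ = (θ̇'−θ̇)/dt = (-1.112080925−-1.329565017)/0.031301 = 6.948152
  sinθ=0.087146, cosθ=0.996196
  F = (M+m)·ẍ + m·l·cosθ·θ̈ − m·l·sinθ·θ̇² = -8.919357 + 0.589554 − 0.013121 = -8.342924
step 5→6:
  ẍ = (ẋ'−ẋ)/dt = (0.006800909−0.221638193)/0.031301 = -6.863592
  θ̈ = (θ̇'−θ̇)/dt = (-0.856639341−-1.112080925)/0.031301 = 8.160812
  sinθ=0.045624, cosθ=0.998959
  F = (M+m)·ẍ + m·l·cosθ·θ̈ − m·l·sinθ·θ̇² = -11.369972 + 0.694370 − 0.004806 = -10.680408
step 6→7:
  ẍ = (ẋ'−ẋ)/dt = (0.165628411−0.006800909)/0.031301 = 5.074199
  θ̈ = (θ̇'−θ̇)/dt = (-1.030372068−-0.856639341)/0.031301 = -5.550389
  sinθ=0.010830, cosθ=0.999941
  F = (M+m)·ẍ + m·l·cosθ·θ̈ − m·l·sinθ·θ̇² = 8.405730 + -0.472724 − 0.000677 = 7.932329
step 7→8:
  ẍ = (ẋ'−ẋ)/dt = (0.062730211−0.165628411)/0.031301 = -3.287377
  θ̈ = (θ̇'−θ̇)/dt = (-0.920901423−-1.030372068)/0.031301 = 3.497353
  sinθ=-0.015983, cosθ=0.999872
  F = (M+m)·ẍ + m·l·cosθ·θ̈ − m·l·sinθ·θ̇² = -5.445748 + 0.297848 − -0.001445 = -5.146455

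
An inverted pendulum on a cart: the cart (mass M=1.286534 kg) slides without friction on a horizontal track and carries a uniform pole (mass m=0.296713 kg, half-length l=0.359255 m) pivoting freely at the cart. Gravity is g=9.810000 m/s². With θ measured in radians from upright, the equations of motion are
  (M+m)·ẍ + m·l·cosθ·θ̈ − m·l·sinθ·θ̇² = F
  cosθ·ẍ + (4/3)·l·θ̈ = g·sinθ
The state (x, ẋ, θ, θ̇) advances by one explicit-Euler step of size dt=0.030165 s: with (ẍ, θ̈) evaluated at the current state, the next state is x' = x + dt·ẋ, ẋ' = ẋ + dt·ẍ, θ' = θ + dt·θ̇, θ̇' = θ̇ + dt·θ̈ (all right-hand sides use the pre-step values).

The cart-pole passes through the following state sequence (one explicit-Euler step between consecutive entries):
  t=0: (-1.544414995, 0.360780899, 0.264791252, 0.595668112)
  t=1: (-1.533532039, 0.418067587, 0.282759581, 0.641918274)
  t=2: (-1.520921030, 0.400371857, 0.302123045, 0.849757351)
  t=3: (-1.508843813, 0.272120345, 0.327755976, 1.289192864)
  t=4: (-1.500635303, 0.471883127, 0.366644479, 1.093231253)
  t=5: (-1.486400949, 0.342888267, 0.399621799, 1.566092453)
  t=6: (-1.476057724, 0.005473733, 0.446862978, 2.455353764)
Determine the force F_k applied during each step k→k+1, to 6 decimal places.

step 0→1:
  ẍ = (ẋ'−ẋ)/dt = (0.418067587−0.360780899)/0.030165 = 1.899111
  θ̈ = (θ̇'−θ̇)/dt = (0.641918274−0.595668112)/0.030165 = 1.533239
  sinθ=0.261708, cosθ=0.965147
  F = (M+m)·ẍ + m·l·cosθ·θ̈ − m·l·sinθ·θ̇² = 3.006762 + 0.157740 − 0.009898 = 3.154604
step 1→2:
  ẍ = (ẋ'−ẋ)/dt = (0.400371857−0.418067587)/0.030165 = -0.586631
  θ̈ = (θ̇'−θ̇)/dt = (0.849757351−0.641918274)/0.030165 = 6.890074
  sinθ=0.279007, cosθ=0.960289
  F = (M+m)·ẍ + m·l·cosθ·θ̈ − m·l·sinθ·θ̇² = -0.928782 + 0.705286 − 0.012255 = -0.235751
step 2→3:
  ẍ = (ẋ'−ẋ)/dt = (0.272120345−0.400371857)/0.030165 = -4.251666
  θ̈ = (θ̇'−θ̇)/dt = (1.289192864−0.849757351)/0.030165 = 14.567728
  sinθ=0.297548, cosθ=0.954707
  F = (M+m)·ẍ + m·l·cosθ·θ̈ − m·l·sinθ·θ̇² = -6.731438 + 1.482523 − 0.022903 = -5.271818
step 3→4:
  ẍ = (ẋ'−ẋ)/dt = (0.471883127−0.272120345)/0.030165 = 6.622337
  θ̈ = (θ̇'−θ̇)/dt = (1.093231253−1.289192864)/0.030165 = -6.496324
  sinθ=0.321919, cosθ=0.946767
  F = (M+m)·ẍ + m·l·cosθ·θ̈ − m·l·sinθ·θ̇² = 10.484795 + -0.655617 − 0.057032 = 9.772145
step 4→5:
  ẍ = (ẋ'−ẋ)/dt = (0.342888267−0.471883127)/0.030165 = -4.276309
  θ̈ = (θ̇'−θ̇)/dt = (1.566092453−1.093231253)/0.030165 = 15.675823
  sinθ=0.358485, cosθ=0.933536
  F = (M+m)·ẍ + m·l·cosθ·θ̈ − m·l·sinθ·θ̇² = -6.770453 + 1.559914 − 0.045670 = -5.256210
step 5→6:
  ẍ = (ẋ'−ẋ)/dt = (0.005473733−0.342888267)/0.030165 = -11.185630
  θ̈ = (θ̇'−θ̇)/dt = (2.455353764−1.566092453)/0.030165 = 29.479904
  sinθ=0.389070, cosθ=0.921208
  F = (M+m)·ẍ + m·l·cosθ·θ̈ − m·l·sinθ·θ̇² = -17.709615 + 2.894831 − 0.101719 = -14.916503

F_0 = 3.154604 N
F_1 = -0.235751 N
F_2 = -5.271818 N
F_3 = 9.772145 N
F_4 = -5.256210 N
F_5 = -14.916503 N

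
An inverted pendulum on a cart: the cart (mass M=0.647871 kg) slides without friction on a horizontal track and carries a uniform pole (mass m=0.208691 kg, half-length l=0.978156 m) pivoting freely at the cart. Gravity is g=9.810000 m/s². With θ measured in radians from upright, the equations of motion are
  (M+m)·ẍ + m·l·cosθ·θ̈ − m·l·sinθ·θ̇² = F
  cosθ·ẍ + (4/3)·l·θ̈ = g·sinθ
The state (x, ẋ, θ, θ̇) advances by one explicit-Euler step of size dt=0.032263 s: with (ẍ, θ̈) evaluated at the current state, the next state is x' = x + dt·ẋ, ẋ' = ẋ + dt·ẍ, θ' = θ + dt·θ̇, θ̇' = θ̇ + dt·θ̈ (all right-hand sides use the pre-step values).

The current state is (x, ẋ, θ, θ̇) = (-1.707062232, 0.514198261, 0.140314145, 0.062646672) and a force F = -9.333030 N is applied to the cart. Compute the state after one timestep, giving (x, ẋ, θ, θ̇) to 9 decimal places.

(-1.690472654, 0.076187023, 0.142335315, 0.429129904)

sinθ=0.139854179, cosθ=0.990172111
temp = (F + m·l·θ̇²·sinθ)/(M+m) = (-9.333030 + 0.000112043)/0.856562 = -10.895787996
θ̈ = (g·sinθ − cosθ·temp)/(l·(4/3 − m·cos²θ/(M+m))) = 11.359242243
ẍ = temp − m·l·θ̈·cosθ/(M+m) = -13.576271202
Euler: x'=-1.707062232+0.032263·0.514198261=-1.690472654, ẋ'=0.514198261+0.032263·-13.576271202=0.076187023
       θ'=0.140314145+0.032263·0.062646672=0.142335315, θ̇'=0.062646672+0.032263·11.359242243=0.429129904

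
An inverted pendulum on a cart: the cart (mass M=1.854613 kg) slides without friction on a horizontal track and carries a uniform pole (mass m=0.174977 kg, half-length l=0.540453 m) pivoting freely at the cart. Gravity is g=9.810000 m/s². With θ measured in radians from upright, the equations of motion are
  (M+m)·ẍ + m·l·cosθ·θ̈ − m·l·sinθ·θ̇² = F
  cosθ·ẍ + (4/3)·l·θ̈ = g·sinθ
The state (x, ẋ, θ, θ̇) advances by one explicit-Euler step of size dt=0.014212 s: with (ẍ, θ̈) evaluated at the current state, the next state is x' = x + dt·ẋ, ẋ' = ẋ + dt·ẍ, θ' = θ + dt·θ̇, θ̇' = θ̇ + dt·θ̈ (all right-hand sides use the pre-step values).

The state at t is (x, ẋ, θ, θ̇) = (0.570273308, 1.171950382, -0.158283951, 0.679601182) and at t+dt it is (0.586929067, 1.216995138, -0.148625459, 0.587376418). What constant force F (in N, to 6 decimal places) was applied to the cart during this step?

ẍ = (ẋ'−ẋ)/dt = (1.216995138−1.171950382)/0.014212 = 3.169487
θ̈ = (θ̇'−θ̇)/dt = (0.587376418−0.679601182)/0.014212 = -6.489218
sinθ=-0.157624, cosθ=0.987499
F = (M+m)·ẍ + m·l·cosθ·θ̈ − m·l·sinθ·θ̇² = 6.432760 + -0.605994 − -0.006884 = 5.833651

F = 5.833651 N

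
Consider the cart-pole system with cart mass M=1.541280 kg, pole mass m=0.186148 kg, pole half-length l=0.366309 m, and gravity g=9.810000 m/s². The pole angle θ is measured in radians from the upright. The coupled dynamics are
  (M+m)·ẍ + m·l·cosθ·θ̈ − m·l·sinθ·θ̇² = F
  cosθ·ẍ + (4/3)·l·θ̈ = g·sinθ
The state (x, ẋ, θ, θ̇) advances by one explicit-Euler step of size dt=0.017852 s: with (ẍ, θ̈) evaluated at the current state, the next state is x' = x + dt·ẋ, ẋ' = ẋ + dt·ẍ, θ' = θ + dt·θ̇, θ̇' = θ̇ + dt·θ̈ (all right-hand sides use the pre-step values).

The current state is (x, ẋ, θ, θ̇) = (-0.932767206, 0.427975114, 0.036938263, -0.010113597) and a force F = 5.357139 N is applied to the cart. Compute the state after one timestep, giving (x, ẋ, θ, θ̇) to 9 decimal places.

sinθ=0.036929864, cosθ=0.999317860
temp = (F + m·l·θ̇²·sinθ)/(M+m) = (5.357139 + 0.000000258)/1.727428 = 3.101222892
θ̈ = (g·sinθ − cosθ·temp)/(l·(4/3 − m·cos²θ/(M+m))) = -6.095484171
ẍ = temp − m·l·θ̈·cosθ/(M+m) = 3.341669063
Euler: x'=-0.932767206+0.017852·0.427975114=-0.925126994, ẋ'=0.427975114+0.017852·3.341669063=0.487630590
       θ'=0.036938263+0.017852·-0.010113597=0.036757715, θ̇'=-0.010113597+0.017852·-6.095484171=-0.118930180

(-0.925126994, 0.487630590, 0.036757715, -0.118930180)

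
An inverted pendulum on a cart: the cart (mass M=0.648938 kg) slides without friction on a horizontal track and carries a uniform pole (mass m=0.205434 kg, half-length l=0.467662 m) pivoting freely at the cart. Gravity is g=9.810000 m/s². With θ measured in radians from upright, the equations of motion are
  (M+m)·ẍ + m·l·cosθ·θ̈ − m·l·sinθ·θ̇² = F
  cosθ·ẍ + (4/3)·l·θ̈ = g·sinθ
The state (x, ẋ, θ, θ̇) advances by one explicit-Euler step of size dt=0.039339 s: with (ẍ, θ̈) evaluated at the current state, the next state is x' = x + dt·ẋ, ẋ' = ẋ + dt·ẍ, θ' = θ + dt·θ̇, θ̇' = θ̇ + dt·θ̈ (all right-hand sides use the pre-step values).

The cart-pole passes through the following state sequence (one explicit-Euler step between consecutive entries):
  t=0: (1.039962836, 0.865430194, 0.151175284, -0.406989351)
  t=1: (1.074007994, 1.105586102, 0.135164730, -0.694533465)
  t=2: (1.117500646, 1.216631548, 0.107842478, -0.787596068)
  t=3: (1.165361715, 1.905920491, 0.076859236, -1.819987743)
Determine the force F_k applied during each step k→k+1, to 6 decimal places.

F_0 = 4.519125 N
F_1 = 2.180257 N
F_2 = 12.457037 N

step 0→1:
  ẍ = (ẋ'−ẋ)/dt = (1.105586102−0.865430194)/0.039339 = 6.104779
  θ̈ = (θ̇'−θ̇)/dt = (-0.694533465−-0.406989351)/0.039339 = -7.309391
  sinθ=0.150600, cosθ=0.988595
  F = (M+m)·ẍ + m·l·cosθ·θ̈ − m·l·sinθ·θ̇² = 5.215752 + -0.694231 − 0.002397 = 4.519125
step 1→2:
  ẍ = (ẋ'−ẋ)/dt = (1.216631548−1.105586102)/0.039339 = 2.822783
  θ̈ = (θ̇'−θ̇)/dt = (-0.787596068−-0.694533465)/0.039339 = -2.365658
  sinθ=0.134754, cosθ=0.990879
  F = (M+m)·ẍ + m·l·cosθ·θ̈ − m·l·sinθ·θ̇² = 2.411706 + -0.225204 − 0.006245 = 2.180257
step 2→3:
  ẍ = (ẋ'−ẋ)/dt = (1.905920491−1.216631548)/0.039339 = 17.521771
  θ̈ = (θ̇'−θ̇)/dt = (-1.819987743−-0.787596068)/0.039339 = -26.243465
  sinθ=0.107634, cosθ=0.994191
  F = (M+m)·ẍ + m·l·cosθ·θ̈ − m·l·sinθ·θ̇² = 14.970110 + -2.506659 − 0.006414 = 12.457037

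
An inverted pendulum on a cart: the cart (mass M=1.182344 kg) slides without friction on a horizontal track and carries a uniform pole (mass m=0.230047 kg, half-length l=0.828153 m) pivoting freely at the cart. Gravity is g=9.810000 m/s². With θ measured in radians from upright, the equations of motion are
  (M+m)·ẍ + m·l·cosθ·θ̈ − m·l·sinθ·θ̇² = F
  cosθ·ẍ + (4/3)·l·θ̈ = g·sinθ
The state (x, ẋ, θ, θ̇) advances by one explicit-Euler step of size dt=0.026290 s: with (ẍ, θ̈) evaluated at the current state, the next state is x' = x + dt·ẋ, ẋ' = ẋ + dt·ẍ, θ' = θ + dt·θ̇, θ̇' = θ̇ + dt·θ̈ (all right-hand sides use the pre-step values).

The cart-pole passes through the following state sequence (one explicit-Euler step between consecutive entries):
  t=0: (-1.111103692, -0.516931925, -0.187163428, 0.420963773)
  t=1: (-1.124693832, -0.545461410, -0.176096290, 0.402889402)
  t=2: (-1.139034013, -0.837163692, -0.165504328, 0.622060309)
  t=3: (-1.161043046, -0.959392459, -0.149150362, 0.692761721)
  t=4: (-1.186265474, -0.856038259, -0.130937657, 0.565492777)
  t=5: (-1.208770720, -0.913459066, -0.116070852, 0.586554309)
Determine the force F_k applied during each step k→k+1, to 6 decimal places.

F_0 = -1.655113 N
F_1 = -14.102162 N
F_2 = -6.049066 N
F_3 = 4.654104 N
F_4 = -2.925574 N

step 0→1:
  ẍ = (ẋ'−ẋ)/dt = (-0.545461410−-0.516931925)/0.026290 = -1.085184
  θ̈ = (θ̇'−θ̇)/dt = (0.402889402−0.420963773)/0.026290 = -0.687500
  sinθ=-0.186073, cosθ=0.982536
  F = (M+m)·ẍ + m·l·cosθ·θ̈ − m·l·sinθ·θ̇² = -1.532704 + -0.128691 − -0.006282 = -1.655113
step 1→2:
  ẍ = (ẋ'−ẋ)/dt = (-0.837163692−-0.545461410)/0.026290 = -11.095560
  θ̈ = (θ̇'−θ̇)/dt = (0.622060309−0.402889402)/0.026290 = 8.336664
  sinθ=-0.175188, cosθ=0.984535
  F = (M+m)·ẍ + m·l·cosθ·θ̈ − m·l·sinθ·θ̇² = -15.671270 + 1.563690 − -0.005418 = -14.102162
step 2→3:
  ẍ = (ẋ'−ẋ)/dt = (-0.959392459−-0.837163692)/0.026290 = -4.649249
  θ̈ = (θ̇'−θ̇)/dt = (0.692761721−0.622060309)/0.026290 = 2.689289
  sinθ=-0.164750, cosθ=0.986335
  F = (M+m)·ẍ + m·l·cosθ·θ̈ − m·l·sinθ·θ̇² = -6.566558 + 0.505347 − -0.012146 = -6.049066
step 3→4:
  ẍ = (ẋ'−ẋ)/dt = (-0.856038259−-0.959392459)/0.026290 = 3.931312
  θ̈ = (θ̇'−θ̇)/dt = (0.565492777−0.692761721)/0.026290 = -4.840964
  sinθ=-0.148598, cosθ=0.988898
  F = (M+m)·ẍ + m·l·cosθ·θ̈ − m·l·sinθ·θ̇² = 5.552550 + -0.912033 − -0.013587 = 4.654104
step 4→5:
  ẍ = (ẋ'−ẋ)/dt = (-0.913459066−-0.856038259)/0.026290 = -2.184131
  θ̈ = (θ̇'−θ̇)/dt = (0.586554309−0.565492777)/0.026290 = 0.801123
  sinθ=-0.130564, cosθ=0.991440
  F = (M+m)·ẍ + m·l·cosθ·θ̈ − m·l·sinθ·θ̇² = -3.084847 + 0.151319 − -0.007954 = -2.925574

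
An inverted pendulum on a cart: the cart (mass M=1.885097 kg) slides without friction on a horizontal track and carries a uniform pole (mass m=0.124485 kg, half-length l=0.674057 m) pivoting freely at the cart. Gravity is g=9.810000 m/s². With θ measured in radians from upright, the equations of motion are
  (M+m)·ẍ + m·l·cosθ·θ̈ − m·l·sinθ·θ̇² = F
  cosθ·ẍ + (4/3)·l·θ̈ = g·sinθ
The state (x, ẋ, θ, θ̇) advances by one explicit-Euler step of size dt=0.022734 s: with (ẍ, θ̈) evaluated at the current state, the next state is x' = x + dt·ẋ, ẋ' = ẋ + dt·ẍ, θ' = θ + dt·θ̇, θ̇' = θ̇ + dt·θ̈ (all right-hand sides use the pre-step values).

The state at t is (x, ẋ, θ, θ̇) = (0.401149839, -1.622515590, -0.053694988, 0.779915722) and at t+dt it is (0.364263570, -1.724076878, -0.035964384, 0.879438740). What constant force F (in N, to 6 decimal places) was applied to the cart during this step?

F = -8.608011 N

ẍ = (ẋ'−ẋ)/dt = (-1.724076878−-1.622515590)/0.022734 = -4.467374
θ̈ = (θ̇'−θ̇)/dt = (0.879438740−0.779915722)/0.022734 = 4.377717
sinθ=-0.053669, cosθ=0.998559
F = (M+m)·ẍ + m·l·cosθ·θ̈ − m·l·sinθ·θ̇² = -8.977555 + 0.366805 − -0.002739 = -8.608011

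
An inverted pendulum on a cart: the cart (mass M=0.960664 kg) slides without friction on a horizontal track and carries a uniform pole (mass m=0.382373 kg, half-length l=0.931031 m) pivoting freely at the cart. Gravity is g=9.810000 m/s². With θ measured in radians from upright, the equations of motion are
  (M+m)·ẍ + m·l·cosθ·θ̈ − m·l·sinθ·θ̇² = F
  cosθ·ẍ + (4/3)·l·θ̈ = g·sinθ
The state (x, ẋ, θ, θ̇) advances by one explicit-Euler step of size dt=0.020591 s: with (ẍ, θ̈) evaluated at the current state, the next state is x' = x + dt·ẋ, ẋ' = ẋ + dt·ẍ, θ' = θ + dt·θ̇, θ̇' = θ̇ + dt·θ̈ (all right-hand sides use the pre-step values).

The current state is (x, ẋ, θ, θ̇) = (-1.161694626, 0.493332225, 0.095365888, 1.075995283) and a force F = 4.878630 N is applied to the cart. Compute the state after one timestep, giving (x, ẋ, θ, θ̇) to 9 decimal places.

(-1.151536422, 0.583781603, 0.117521707, 1.018958609)

sinθ=0.095221400, cosθ=0.995456119
temp = (F + m·l·θ̇²·sinθ)/(M+m) = (4.878630 + 0.039247018)/1.343037 = 3.661758401
θ̈ = (g·sinθ − cosθ·temp)/(l·(4/3 − m·cos²θ/(M+m))) = -2.769980756
ẍ = temp − m·l·θ̈·cosθ/(M+m) = 4.392665626
Euler: x'=-1.161694626+0.020591·0.493332225=-1.151536422, ẋ'=0.493332225+0.020591·4.392665626=0.583781603
       θ'=0.095365888+0.020591·1.075995283=0.117521707, θ̇'=1.075995283+0.020591·-2.769980756=1.018958609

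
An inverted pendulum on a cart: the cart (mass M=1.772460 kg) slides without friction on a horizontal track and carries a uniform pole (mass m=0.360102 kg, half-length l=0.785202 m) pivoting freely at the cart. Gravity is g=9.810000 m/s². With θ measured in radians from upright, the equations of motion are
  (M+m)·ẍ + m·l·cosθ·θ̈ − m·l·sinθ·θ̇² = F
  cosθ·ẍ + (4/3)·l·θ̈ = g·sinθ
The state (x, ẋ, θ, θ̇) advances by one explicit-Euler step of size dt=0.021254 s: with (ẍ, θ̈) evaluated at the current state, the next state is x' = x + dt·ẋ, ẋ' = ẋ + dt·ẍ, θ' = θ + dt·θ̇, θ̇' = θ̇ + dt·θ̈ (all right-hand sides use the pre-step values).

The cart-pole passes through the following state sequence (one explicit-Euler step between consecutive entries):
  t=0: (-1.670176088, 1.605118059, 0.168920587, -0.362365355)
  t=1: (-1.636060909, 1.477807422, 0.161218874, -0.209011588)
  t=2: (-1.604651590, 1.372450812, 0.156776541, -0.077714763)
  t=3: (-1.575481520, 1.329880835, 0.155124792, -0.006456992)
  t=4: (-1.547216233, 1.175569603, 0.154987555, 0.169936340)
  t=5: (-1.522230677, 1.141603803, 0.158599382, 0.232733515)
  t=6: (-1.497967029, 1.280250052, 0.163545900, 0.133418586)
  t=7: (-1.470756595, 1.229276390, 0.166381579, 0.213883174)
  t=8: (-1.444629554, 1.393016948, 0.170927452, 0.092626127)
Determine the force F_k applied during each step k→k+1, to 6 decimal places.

step 0→1:
  ẍ = (ẋ'−ẋ)/dt = (1.477807422−1.605118059)/0.021254 = -5.989961
  θ̈ = (θ̇'−θ̇)/dt = (-0.209011588−-0.362365355)/0.021254 = 7.215290
  sinθ=0.168118, cosθ=0.985767
  F = (M+m)·ẍ + m·l·cosθ·θ̈ − m·l·sinθ·θ̇² = -12.773964 + 2.011106 − 0.006242 = -10.769100
step 1→2:
  ẍ = (ẋ'−ẋ)/dt = (1.372450812−1.477807422)/0.021254 = -4.957025
  θ̈ = (θ̇'−θ̇)/dt = (-0.077714763−-0.209011588)/0.021254 = 6.177511
  sinθ=0.160521, cosθ=0.987032
  F = (M+m)·ẍ + m·l·cosθ·θ̈ − m·l·sinθ·θ̇² = -10.571163 + 1.724058 − 0.001983 = -8.849088
step 2→3:
  ẍ = (ẋ'−ẋ)/dt = (1.329880835−1.372450812)/0.021254 = -2.002916
  θ̈ = (θ̇'−θ̇)/dt = (-0.006456992−-0.077714763)/0.021254 = 3.352676
  sinθ=0.156135, cosθ=0.987736
  F = (M+m)·ẍ + m·l·cosθ·θ̈ − m·l·sinθ·θ̇² = -4.271343 + 0.936352 − 0.000267 = -3.335257
step 3→4:
  ẍ = (ẋ'−ẋ)/dt = (1.175569603−1.329880835)/0.021254 = -7.260338
  θ̈ = (θ̇'−θ̇)/dt = (0.169936340−-0.006456992)/0.021254 = 8.299300
  sinθ=0.154503, cosθ=0.987992
  F = (M+m)·ẍ + m·l·cosθ·θ̈ − m·l·sinθ·θ̇² = -15.483122 + 2.318473 − 0.000002 = -13.164651
step 4→5:
  ẍ = (ẋ'−ẋ)/dt = (1.141603803−1.175569603)/0.021254 = -1.598090
  θ̈ = (θ̇'−θ̇)/dt = (0.232733515−0.169936340)/0.021254 = 2.954605
  sinθ=0.154368, cosθ=0.988013
  F = (M+m)·ẍ + m·l·cosθ·θ̈ − m·l·sinθ·θ̇² = -3.408026 + 0.825409 − 0.001260 = -2.583877
step 5→6:
  ẍ = (ẋ'−ẋ)/dt = (1.280250052−1.141603803)/0.021254 = 6.523301
  θ̈ = (θ̇'−θ̇)/dt = (0.133418586−0.232733515)/0.021254 = -4.672764
  sinθ=0.157935, cosθ=0.987449
  F = (M+m)·ẍ + m·l·cosθ·θ̈ − m·l·sinθ·θ̇² = 13.911345 + -1.304655 − 0.002419 = 12.604271
step 6→7:
  ẍ = (ẋ'−ẋ)/dt = (1.229276390−1.280250052)/0.021254 = -2.398309
  θ̈ = (θ̇'−θ̇)/dt = (0.213883174−0.133418586)/0.021254 = 3.785856
  sinθ=0.162818, cosθ=0.986656
  F = (M+m)·ẍ + m·l·cosθ·θ̈ − m·l·sinθ·θ̇² = -5.114543 + 1.056177 − 0.000819 = -4.059185
step 7→8:
  ẍ = (ẋ'−ẋ)/dt = (1.393016948−1.229276390)/0.021254 = 7.703988
  θ̈ = (θ̇'−θ̇)/dt = (0.092626127−0.213883174)/0.021254 = -5.705140
  sinθ=0.165615, cosθ=0.986190
  F = (M+m)·ẍ + m·l·cosθ·θ̈ − m·l·sinθ·θ̇² = 16.429232 + -1.590868 − 0.002142 = 14.836222

F_0 = -10.769100 N
F_1 = -8.849088 N
F_2 = -3.335257 N
F_3 = -13.164651 N
F_4 = -2.583877 N
F_5 = 12.604271 N
F_6 = -4.059185 N
F_7 = 14.836222 N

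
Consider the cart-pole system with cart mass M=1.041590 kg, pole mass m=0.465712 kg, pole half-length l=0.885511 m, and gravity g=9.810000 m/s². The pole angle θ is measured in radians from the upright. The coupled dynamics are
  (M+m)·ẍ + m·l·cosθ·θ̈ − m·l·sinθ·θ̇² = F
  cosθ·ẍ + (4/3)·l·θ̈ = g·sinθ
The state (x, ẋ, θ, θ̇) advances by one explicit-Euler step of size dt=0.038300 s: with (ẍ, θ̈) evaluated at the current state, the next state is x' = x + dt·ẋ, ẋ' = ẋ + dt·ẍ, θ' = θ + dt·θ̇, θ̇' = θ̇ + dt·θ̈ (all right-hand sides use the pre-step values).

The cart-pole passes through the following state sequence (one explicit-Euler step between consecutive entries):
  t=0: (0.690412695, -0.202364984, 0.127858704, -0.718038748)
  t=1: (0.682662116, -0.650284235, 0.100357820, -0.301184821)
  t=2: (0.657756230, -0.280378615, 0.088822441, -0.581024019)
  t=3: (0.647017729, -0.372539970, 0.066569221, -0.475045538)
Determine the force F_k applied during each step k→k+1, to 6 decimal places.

F_0 = -13.203225 N
F_1 = 11.555949 N
F_2 = -2.502754 N

step 0→1:
  ẍ = (ẋ'−ẋ)/dt = (-0.650284235−-0.202364984)/0.038300 = -11.695020
  θ̈ = (θ̇'−θ̇)/dt = (-0.301184821−-0.718038748)/0.038300 = 10.883915
  sinθ=0.127511, cosθ=0.991837
  F = (M+m)·ẍ + m·l·cosθ·θ̈ − m·l·sinθ·θ̇² = -17.627926 + 4.451813 − 0.027111 = -13.203225
step 1→2:
  ẍ = (ẋ'−ẋ)/dt = (-0.280378615−-0.650284235)/0.038300 = 9.658110
  θ̈ = (θ̇'−θ̇)/dt = (-0.581024019−-0.301184821)/0.038300 = -7.306506
  sinθ=0.100189, cosθ=0.994968
  F = (M+m)·ẍ + m·l·cosθ·θ̈ − m·l·sinθ·θ̇² = 14.557689 + -2.997992 − 0.003748 = 11.555949
step 2→3:
  ẍ = (ẋ'−ẋ)/dt = (-0.372539970−-0.280378615)/0.038300 = -2.406302
  θ̈ = (θ̇'−θ̇)/dt = (-0.475045538−-0.581024019)/0.038300 = 2.767062
  sinθ=0.088706, cosθ=0.996058
  F = (M+m)·ẍ + m·l·cosθ·θ̈ − m·l·sinθ·θ̇² = -3.627023 + 1.136619 − 0.012350 = -2.502754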